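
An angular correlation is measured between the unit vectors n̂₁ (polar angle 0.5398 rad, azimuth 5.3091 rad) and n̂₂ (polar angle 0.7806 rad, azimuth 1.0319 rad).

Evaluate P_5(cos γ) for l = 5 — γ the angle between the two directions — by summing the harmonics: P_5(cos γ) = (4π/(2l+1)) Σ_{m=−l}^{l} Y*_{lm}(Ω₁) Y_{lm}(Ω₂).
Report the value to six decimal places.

Expand P_5 via completeness: Σ_{m} conj(Y_{5,m}) at Ω₁ times Y_{5,m} at Ω₂ —
  term(m=-5) = (-0.001096, 0.000758)   from Y*(Ω₁)=(0.002620, 0.016438), Y(Ω₂)=(0.034629, 0.072220)
  term(m=-4) = (-0.003800, -0.022143)   from Y*(Ω₁)=(-0.063997, 0.060190), Y(Ω₂)=(-0.141164, 0.213227)
  term(m=-3) = (0.108856, 0.029569)   from Y*(Ω₁)=(-0.257755, -0.057460), Y(Ω₂)=(-0.426692, -0.019596)
  term(m=-2) = (-0.091677, 0.108750)   from Y*(Ω₁)=(-0.170875, -0.431099), Y(Ω₂)=(-0.145165, -0.270198)
  term(m=-1) = (0.023168, 0.049832)   from Y*(Ω₁)=(0.191376, -0.281717), Y(Ω₂)=(-0.082808, 0.138491)
  term(m=+0) = (0.085554, 0.000000)   from Y*(Ω₁)=(-0.240448, -0.000000), Y(Ω₂)=(-0.355812, 0.000000)
  term(m=+1) = (0.023168, -0.049832)   from Y*(Ω₁)=(-0.191376, -0.281717), Y(Ω₂)=(0.082808, 0.138491)
  term(m=+2) = (-0.091677, -0.108750)   from Y*(Ω₁)=(-0.170875, 0.431099), Y(Ω₂)=(-0.145165, 0.270198)
  term(m=+3) = (0.108856, -0.029569)   from Y*(Ω₁)=(0.257755, -0.057460), Y(Ω₂)=(0.426692, -0.019596)
  term(m=+4) = (-0.003800, 0.022143)   from Y*(Ω₁)=(-0.063997, -0.060190), Y(Ω₂)=(-0.141164, -0.213227)
  term(m=+5) = (-0.001096, -0.000758)   from Y*(Ω₁)=(-0.002620, 0.016438), Y(Ω₂)=(-0.034629, 0.072220)
Σ over m = (0.156455, -0.000000); ×(4π/11) → (0.178734, -0.000000). Real part: 0.178734

0.178734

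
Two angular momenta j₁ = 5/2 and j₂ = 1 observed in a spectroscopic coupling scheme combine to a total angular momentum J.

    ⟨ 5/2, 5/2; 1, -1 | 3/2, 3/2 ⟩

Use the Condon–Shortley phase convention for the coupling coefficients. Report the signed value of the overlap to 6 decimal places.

triangle: 2!×3!×0!/6! = 12/720
(j±m)!: 5!×0!×0!×2!×3!×0! = 1440
prefactor² = (2J+1)×Δ×N² = 96
  k=0: +1/(0!×2!×0!×0!×3!×0!) = 1/12
Σ = 1/12  ⇒  CG² = 96×(1/12)² = 2/3
CG = +√(2/3) = +0.816497

+0.816497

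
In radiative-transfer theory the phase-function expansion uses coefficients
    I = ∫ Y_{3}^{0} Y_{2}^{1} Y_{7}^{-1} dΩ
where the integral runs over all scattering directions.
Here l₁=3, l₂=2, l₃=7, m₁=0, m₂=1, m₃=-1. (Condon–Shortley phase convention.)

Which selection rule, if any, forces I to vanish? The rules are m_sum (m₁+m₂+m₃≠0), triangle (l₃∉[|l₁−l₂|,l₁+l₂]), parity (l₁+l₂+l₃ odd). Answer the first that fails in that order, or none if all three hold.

azimuthal sum: 0 + 1 − 1 = 0  ✓
l₃ must lie in [1,5]; have l₃=7  ✗
L = 3 + 2 + 7 = 12 (even)

triangle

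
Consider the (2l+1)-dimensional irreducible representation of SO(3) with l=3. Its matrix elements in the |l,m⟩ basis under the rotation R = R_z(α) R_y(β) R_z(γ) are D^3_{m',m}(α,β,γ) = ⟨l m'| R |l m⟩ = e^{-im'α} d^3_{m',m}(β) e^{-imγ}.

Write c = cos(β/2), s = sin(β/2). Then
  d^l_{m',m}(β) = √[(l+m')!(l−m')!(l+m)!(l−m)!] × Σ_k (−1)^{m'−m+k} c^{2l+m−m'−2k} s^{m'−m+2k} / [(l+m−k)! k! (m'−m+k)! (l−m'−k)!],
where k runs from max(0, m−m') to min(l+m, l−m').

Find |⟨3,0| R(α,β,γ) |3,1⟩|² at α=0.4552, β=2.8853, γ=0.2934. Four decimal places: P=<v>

P=0.1631

D^3_{0,1}(0.4552,2.8853,0.2934) = e^{-i·0·0.4552}·d^3_{0,1}(2.8853)·e^{-i·1·0.2934}. Compute d first:
Half-angle: c=0.127796, s=0.991800. N=√(6·6·24·2)=41.569219
Admissible k: 1..3 (factorial args all ≥0)
  k=1: (−1)^0·41.5692/(12)·0.1278^5·0.9918^1 = +0.000117
  k=2: (−1)^1·41.5692/(4)·0.1278^3·0.9918^3 = -0.021161
  k=3: (−1)^2·41.5692/(12)·0.1278^1·0.9918^5 = +0.424844
d^3_{0,1}(2.8853) = +0.000117 -0.021161 +0.424844 = +0.403800
|D^3_{0,1}|² = |d^3_{0,1}(β)|² = (+0.403800)² = 0.163054 (the z-rotation phases have unit modulus)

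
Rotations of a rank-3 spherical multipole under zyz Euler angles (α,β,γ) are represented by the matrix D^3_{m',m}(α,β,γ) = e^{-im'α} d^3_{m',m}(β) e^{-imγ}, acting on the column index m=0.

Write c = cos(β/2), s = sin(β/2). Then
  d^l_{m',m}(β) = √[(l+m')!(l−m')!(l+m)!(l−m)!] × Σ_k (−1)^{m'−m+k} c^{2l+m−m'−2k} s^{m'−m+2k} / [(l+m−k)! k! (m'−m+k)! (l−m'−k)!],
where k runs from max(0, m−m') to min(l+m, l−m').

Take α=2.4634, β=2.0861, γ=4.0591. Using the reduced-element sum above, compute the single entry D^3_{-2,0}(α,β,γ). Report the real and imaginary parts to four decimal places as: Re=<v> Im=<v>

First d^3_{-2,0}(β=2.0861), then the phase factors e^{-i(-2)α} and e^{-i(0)γ}:
With c≡cos(β/2)=0.503588 and s≡sin(β/2)=0.863944, N=[1·120·6·6]^{1/2}=65.726707
k∈{2,3} keeps every argument non-negative
  k=2: (−1)^0·65.7267/(12)·0.5036^4·0.8639^2 = +0.262925
  k=3: (−1)^1·65.7267/(12)·0.5036^2·0.8639^4 = -0.773844
d^3_{-2,0}(2.0861) = +0.262925 -0.773844 = -0.510919
D = (+0.212772-0.977102i)·(-0.510919)·(+1.000000+0.000000i) = -0.108709+0.499220i

Re=-0.1087 Im=0.4992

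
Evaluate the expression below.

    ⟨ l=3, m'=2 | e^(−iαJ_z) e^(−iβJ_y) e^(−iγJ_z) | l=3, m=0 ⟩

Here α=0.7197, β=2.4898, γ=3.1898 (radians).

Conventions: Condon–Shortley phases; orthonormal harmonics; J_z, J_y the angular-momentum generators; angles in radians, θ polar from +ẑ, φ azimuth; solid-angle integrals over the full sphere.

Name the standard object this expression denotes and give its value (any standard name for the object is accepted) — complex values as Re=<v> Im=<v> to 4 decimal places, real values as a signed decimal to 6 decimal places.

Wigner D-matrix element, Re=-0.0525 Im=0.3971

This is a Wigner D-matrix element — the rotation-matrix element ⟨l m'| R(α,β,γ) |l m⟩ in the angular-momentum basis.
D^3_{2,0}(0.7197,2.4898,3.1898) = e^{-i·2·0.7197}·d^3_{2,0}(2.4898)·e^{-i·0·3.1898}. Compute d first:
With c≡cos(β/2)=0.320158 and s≡sin(β/2)=0.947364, N=[120·1·6·6]^{1/2}=65.726707
Admissible k: 0..1 (factorial args all ≥0)
  k=0: (−1)^2·65.7267/(12)·0.3202^4·0.9474^2 = +0.051648
  k=1: (−1)^3·65.7267/(12)·0.3202^2·0.9474^4 = -0.452228
d^3_{2,0}(2.4898) = +0.051648 -0.452228 = -0.400580
Phases: e^{-i·(2)·0.7197}=+0.131019-0.991380i, e^{-i·(0)·3.1898}=+1.000000+0.000000i ⇒ D=-0.052483+0.397127i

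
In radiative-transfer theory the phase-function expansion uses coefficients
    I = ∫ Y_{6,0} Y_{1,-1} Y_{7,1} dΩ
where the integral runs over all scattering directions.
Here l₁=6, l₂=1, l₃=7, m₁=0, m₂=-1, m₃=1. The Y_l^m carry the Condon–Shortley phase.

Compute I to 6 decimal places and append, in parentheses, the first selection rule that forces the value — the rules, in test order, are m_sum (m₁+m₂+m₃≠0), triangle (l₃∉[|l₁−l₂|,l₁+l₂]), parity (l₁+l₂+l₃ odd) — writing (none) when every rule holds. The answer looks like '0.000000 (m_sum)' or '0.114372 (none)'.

m-sum 0 ✓  L=14 even ✓  5≤7≤7 ✓
Π(2lᵢ+1) = 13×3×15 = 585
triangle coeff Δ(6,1,7) = 1/1365
Σ_t [0,0]: t=0:+1/518400 = 1/518400
(3j)²=7/195 [(6 1 7; 0 0 0)], sign=-1
Σ_t [0,0]: t=0:+1/1036800 = 1/1036800
(3j)²=4/195 [(6 1 7; 0 -1 1)], sign=+1
⇒ 4πI² = 28/65
I = (-1)√(28/65/(4π)) = -0.18514731
No selection rule forces the value: the integral is nonzero (none).

-0.185147 (none)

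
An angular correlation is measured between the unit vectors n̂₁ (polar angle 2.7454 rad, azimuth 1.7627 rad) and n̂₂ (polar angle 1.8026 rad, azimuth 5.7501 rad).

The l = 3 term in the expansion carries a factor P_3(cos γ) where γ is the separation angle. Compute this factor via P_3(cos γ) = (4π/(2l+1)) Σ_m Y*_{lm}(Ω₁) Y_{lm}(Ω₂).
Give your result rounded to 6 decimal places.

0.055559

Expand P_3 via completeness: Σ_{m} conj(Y_{3,m}) at Ω₁ times Y_{3,m} at Ω₂ —
  m=-3: (+0.013055-0.020113i) × (-0.010945+0.384478i) = +0.007590+0.005239i  (running Σ = +0.007590+0.005239i)
  m=-2: (+0.130194+0.052577i) × (-0.107522-0.194673i) = -0.003764-0.030999i  (running Σ = +0.003827-0.025759i)
  m=-1: (-0.077436+0.398551i) × (-0.199407-0.117664i) = +0.062336-0.070362i  (running Σ = +0.066163-0.096122i)
  m=0: (-0.432186-0.000000i) × (+0.234570+0.000000i) = -0.101378-0.000000i  (running Σ = -0.035215-0.096122i)
  m=1: (+0.077436+0.398551i) × (+0.199407-0.117664i) = +0.062336+0.070362i  (running Σ = +0.027122-0.025759i)
  m=2: (+0.130194-0.052577i) × (-0.107522+0.194673i) = -0.003764+0.030999i  (running Σ = +0.023358+0.005239i)
  m=3: (-0.013055-0.020113i) × (+0.010945+0.384478i) = +0.007590-0.005239i  (running Σ = +0.030949-0.000000i)
Σ over m = +0.030949-0.000000i; ×(4π/7) → +0.055559-0.000000i. Real part: 0.055559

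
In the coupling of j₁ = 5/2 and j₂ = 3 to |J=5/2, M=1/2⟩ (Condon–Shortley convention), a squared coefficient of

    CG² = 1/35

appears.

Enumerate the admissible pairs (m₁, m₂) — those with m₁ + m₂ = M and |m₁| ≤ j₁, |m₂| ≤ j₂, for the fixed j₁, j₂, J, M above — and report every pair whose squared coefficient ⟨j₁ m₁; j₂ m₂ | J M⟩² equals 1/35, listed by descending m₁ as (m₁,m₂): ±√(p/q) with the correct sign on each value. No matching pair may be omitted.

(3/2,-1): −√(1/35)

Admissible pairs with m₁+m₂ = M = 1/2: (-5/2,3), (-3/2,2), (-1/2,1), (1/2,0), (3/2,-1), (5/2,-2)
  (m₁,m₂)=(5/2,-2): CG² = 5/14, CG = +√(5/14)
  (m₁,m₂)=(3/2,-1): CG² = 1/35, CG = −√(1/35)   ← matches the target
  (m₁,m₂)=(1/2,0): CG² = 8/105, CG = −√(8/105)
  (m₁,m₂)=(-1/2,1): CG² = 8/35, CG = +√(8/35)
  (m₁,m₂)=(-3/2,2): CG² = 1/14, CG = −√(1/14)
  (m₁,m₂)=(-5/2,3): CG² = 5/21, CG = −√(5/21)
Pairs with CG² = 1/35: (3/2,-1): −√(1/35)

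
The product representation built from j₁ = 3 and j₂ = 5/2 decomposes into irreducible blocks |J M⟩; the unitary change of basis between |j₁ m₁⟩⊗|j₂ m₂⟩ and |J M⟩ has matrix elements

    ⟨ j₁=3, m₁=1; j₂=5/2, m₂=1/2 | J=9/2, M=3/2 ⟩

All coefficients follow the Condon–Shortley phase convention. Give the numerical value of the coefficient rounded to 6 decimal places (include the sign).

+√(5/231) ≈ +0.147122

j₁+j₂−J=1  J+j₁−j₂=5  J−j₁+j₂=4  j₁+j₂+J+1=11
(j₁±m₁, j₂±m₂, J±M) = (4,2,3,2,6,3)
P² = 138240/77
sum k=0..1:
  [0] +1/72 = 1/72
  [1] −1/96 = -1/96
S = 1/288
C² = P²·S² = 5/231 ; C = +0.147122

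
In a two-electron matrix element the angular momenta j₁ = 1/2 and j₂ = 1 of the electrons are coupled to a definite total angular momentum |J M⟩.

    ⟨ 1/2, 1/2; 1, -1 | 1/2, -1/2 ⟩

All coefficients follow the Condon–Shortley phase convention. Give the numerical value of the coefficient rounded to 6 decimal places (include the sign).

√[2·1!0!1!/3! · 1!0!0!2!0!1!] = √(2/3)
  +(−1)^0/∏(0,1,0,0,0,1)! = 1  (running 1)
⟨..|..⟩ = √(2/3)·(1) = +0.816497

+0.816497  (= +√(2/3))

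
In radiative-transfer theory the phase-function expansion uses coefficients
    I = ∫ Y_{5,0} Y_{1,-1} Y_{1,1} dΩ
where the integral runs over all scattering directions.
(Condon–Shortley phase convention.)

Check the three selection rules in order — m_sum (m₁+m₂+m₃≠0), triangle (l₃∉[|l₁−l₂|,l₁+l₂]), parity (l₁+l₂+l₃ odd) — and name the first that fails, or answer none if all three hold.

triangle

azimuthal sum: 0 − 1 + 1 = 0  ✓
l₃ must lie in [4,6]; have l₃=1  ✗
L = 5 + 1 + 1 = 7 (odd)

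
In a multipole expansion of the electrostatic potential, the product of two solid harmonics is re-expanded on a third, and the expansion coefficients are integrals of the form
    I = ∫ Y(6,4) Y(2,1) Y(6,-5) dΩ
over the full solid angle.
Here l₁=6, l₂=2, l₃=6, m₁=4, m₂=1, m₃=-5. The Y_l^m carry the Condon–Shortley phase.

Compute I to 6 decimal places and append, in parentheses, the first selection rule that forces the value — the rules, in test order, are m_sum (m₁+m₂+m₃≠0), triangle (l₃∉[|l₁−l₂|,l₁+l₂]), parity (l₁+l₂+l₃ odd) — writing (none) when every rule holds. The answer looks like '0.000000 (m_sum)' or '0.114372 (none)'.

-0.197649 (none)

Checks pass: Σm=0; 14 even; l₃=6∈[4,8].
(2·6+1)(2·2+1)(2·6+1) = 845
Δ: 2! 10! 2! / 15! → 1/90090
sum: t=0:+1/69120 t=1:−1/14400 t=2:+1/69120 = -7/172800
3j²(6 2 6; 0 0 0) = Δ·Π!·Σ² = 14/715  (sign -1)
sum: t=1:−1/725760 t=2:+1/7257600 = -1/806400
3j²(6 2 6; 4 1 -5) = Δ·Π!·Σ² = 27/910  (sign +1)
combine: 4πI² = 845·14/715·27/910 = 27/55
take √, sign -1: I = -0.19764945
No selection rule forces the value: the integral is nonzero (none).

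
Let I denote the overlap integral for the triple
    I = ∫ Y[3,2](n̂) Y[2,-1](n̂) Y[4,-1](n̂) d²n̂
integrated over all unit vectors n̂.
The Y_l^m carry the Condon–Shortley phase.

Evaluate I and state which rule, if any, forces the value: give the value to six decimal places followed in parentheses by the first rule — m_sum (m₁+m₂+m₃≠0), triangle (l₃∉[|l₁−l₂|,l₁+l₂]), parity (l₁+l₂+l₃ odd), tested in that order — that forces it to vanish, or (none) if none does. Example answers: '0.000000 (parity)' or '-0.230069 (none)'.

0.000000 (parity)

l₁+l₂+l₃=9 is odd: 3j(l;000)=0 ⇒ I=0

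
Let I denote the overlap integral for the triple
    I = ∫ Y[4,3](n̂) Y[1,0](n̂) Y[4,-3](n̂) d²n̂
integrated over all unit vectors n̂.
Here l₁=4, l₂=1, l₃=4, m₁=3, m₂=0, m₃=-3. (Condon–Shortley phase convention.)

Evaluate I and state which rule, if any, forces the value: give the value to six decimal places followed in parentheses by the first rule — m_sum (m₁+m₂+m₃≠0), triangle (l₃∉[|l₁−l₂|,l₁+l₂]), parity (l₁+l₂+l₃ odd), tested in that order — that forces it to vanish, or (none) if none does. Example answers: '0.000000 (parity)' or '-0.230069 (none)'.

l₁+l₂+l₃=9 is odd: 3j(l;000)=0 ⇒ I=0

0.000000 (parity)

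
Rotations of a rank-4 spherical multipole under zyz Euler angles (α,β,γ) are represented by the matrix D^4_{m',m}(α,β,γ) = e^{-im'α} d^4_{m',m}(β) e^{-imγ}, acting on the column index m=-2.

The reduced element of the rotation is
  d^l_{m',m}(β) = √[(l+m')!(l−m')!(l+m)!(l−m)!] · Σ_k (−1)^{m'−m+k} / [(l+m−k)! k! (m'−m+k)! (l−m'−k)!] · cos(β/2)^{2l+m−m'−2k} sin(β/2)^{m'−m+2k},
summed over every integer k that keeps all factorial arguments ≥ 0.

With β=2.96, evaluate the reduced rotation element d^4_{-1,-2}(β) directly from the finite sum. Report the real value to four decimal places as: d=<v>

d=-0.0102

d^4_{-1,-2}(β=2.9600) via the finite sum:
With c≡cos(β/2)=0.090672 and s≡sin(β/2)=0.995881, N=[6·120·2·720]^{1/2}=1018.233765
The bounds max(0,m−m')=0 and min(l+m,l−m')=2 give 3 terms
  k=0: (−1)^1·1018.2338/(240)·0.0907^7·0.9959^1 = -0.000000
  k=1: (−1)^2·1018.2338/(48)·0.0907^5·0.9959^3 = +0.000128
  k=2: (−1)^3·1018.2338/(72)·0.0907^3·0.9959^5 = -0.010327
d^4_{-1,-2}(2.9600) = -0.000000 +0.000128 -0.010327 = -0.010199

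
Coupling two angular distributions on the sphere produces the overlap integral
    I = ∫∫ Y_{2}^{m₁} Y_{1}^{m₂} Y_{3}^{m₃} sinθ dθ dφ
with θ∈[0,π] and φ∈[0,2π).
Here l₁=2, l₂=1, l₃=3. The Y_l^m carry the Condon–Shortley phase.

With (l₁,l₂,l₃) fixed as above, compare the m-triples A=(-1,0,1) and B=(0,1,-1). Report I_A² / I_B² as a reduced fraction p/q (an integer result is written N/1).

Same 2,1,3: normalisation and zero-m 3j drop out of the ratio.
A: Δ: 0! 4! 2! / 7! → 1/105; sum: t=0:+1/6 = 1/6; 3j²(2 1 3; -1 0 1) = Δ·Π!·Σ² = 8/105  (sign +1)
B: Δ: 0! 4! 2! / 7! → 1/105; sum: t=0:+1/8 = 1/8; 3j²(2 1 3; 0 1 -1) = Δ·Π!·Σ² = 2/35  (sign +1)
I_A²/I_B² = (8/105)/(2/35) = 4/3

4/3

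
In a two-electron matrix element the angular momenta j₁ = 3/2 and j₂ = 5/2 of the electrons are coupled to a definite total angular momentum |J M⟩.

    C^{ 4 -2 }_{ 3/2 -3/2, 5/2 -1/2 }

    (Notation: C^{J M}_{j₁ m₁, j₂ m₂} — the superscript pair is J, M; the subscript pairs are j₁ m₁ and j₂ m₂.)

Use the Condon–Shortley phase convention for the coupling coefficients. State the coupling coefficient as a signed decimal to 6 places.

+√(5/14) ≈ +0.597614

triangle: 0!*3!*5!/9! = 720/362880
(j±m)!: 0!*3!*2!*3!*2!*6! = 103680
prefactor² = (2J+1)*Δ*N² = 12960/7
  k=0: +1/(0!*0!*3!*2!*0!*3!) = 1/72
Σ = 1/72  ⇒  CG² = 12960/7*(1/72)² = 5/14
CG = +√(5/14) = +0.597614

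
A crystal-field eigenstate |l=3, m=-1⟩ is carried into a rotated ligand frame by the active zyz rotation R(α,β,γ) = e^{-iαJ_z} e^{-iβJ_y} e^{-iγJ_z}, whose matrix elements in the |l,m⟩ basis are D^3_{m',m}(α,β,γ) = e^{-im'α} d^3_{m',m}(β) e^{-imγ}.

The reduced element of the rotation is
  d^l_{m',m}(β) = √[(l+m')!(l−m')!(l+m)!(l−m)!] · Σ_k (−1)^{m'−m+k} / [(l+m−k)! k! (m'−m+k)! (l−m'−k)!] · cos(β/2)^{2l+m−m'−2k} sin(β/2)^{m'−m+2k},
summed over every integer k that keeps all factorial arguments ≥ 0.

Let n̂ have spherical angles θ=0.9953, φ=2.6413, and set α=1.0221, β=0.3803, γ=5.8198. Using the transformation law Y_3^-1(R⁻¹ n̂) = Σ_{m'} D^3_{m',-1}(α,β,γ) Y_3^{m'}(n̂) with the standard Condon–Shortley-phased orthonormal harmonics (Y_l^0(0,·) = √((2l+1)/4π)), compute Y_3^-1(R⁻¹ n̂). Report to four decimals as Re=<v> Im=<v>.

Need the full column D^3_{m',-1} for m'=−3..3 at α=1.0221, β=0.3803, γ=5.8198.
cos(β/2)=0.981976, sin(β/2)=0.189006
d^3_{-3,-1}: single k=2 term ⇒ +0.128647;  D = -0.110429+0.065996i
d^3_{-2,-1}: k∈[1..2] ⇒ +0.545733 -0.040435 = +0.505298;  D = -0.005062+0.505272i
d^3_{-1,-1}: k∈[0..2] ⇒ +0.896613 -0.265733 +0.007383 = +0.638263;  D = +0.541207+0.338341i
d^3_{0,-1}: k∈[0..2] ⇒ -0.597820 +0.066442 -0.000820 = -0.532199;  D = -0.476076+0.237882i
d^3_{1,-1}: k∈[0..2] ⇒ +0.199300 -0.009845 +0.000046 = +0.189501;  D = +0.016147-0.188812i
d^3_{2,-1}: k∈[0..1] ⇒ -0.040435 +0.000749 = -0.039686;  D = +0.031974+0.023509i
d^3_{3,-1}: single k=0 term ⇒ +0.004766;  D = -0.004412+0.001804i
Y_3^{m'}(θ=0.9953,φ=2.6413) and Σ D·Y over m':
  (-0.1104+0.0660i)·(-0.0172-0.2457i)  (-0.0051+0.5053i)·(+0.2113+0.3295i)  (+0.5412+0.3383i)·(-0.1144-0.0626i)  (-0.4761+0.2379i)·(-0.3085+0.0000i)  (+0.0161-0.1888i)·(+0.1144-0.0626i)  (+0.0320+0.0235i)·(+0.2113-0.3295i)  (-0.0044+0.0018i)·(+0.0172-0.2457i)
Y_3^-1(R⁻¹ n̂) = -0.038443-0.041932i

Re=-0.0384 Im=-0.0419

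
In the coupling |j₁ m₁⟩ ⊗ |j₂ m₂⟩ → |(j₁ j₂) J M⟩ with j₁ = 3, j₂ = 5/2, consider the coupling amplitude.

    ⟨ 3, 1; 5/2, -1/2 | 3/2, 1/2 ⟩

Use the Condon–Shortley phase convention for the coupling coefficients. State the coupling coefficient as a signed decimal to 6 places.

−√(1/105) = -0.097590

√[4·4!2!1!/8! · 4!2!2!3!2!1!] = √(192/35)
  +(−1)^1/∏(1,3,1,1,1,0)! = -1/6  (running -1/6)
  +(−1)^2/∏(2,2,0,0,2,1)! = 1/8  (running -1/24)
⟨..|..⟩ = √(192/35)·(-1/24) = -0.097590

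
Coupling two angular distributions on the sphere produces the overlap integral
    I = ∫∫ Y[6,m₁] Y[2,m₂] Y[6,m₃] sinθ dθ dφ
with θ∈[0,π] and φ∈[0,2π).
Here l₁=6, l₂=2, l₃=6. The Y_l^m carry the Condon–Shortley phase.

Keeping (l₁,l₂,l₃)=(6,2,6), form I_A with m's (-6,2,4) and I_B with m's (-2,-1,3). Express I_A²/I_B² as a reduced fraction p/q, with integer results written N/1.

22/75

l's match ⇒ only the (l;m) 3-j factors differ between A and B.
A: triangle coeff Δ(6,2,6) = 1/90090; Σ_t [2,2]: t=2:+1/14515200 = 1/14515200; (3j)²=2/455 [(6 2 6; -6 2 4)], sign=+1
B: triangle coeff Δ(6,2,6) = 1/90090; Σ_t [0,1]: t=0:+1/161280 t=1:−1/60480 = -1/96768; (3j)²=15/1001 [(6 2 6; -2 -1 3)], sign=+1
I_A²/I_B² = (2/455)/(15/1001) = 22/75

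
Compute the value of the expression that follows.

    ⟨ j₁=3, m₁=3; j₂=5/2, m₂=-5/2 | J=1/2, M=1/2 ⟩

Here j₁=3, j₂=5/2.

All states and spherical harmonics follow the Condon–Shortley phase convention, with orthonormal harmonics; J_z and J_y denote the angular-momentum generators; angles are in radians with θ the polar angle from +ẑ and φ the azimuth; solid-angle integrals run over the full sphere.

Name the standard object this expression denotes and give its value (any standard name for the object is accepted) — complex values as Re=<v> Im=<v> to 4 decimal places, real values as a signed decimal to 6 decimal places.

Clebsch–Gordan coefficient, +√(2/7) ≈ +0.534522

This is a Clebsch–Gordan (vector-coupling) coefficient.
j₁+j₂−J=5  J+j₁−j₂=1  J−j₁+j₂=0  j₁+j₂+J+1=7
(j₁±m₁, j₂±m₂, J±M) = (6,0,0,5,1,0)
P² = 28800/7
sum k=0..0:
  [0] +1/120 = 1/120
S = 1/120
C² = P²·S² = 2/7 ; C = +0.534522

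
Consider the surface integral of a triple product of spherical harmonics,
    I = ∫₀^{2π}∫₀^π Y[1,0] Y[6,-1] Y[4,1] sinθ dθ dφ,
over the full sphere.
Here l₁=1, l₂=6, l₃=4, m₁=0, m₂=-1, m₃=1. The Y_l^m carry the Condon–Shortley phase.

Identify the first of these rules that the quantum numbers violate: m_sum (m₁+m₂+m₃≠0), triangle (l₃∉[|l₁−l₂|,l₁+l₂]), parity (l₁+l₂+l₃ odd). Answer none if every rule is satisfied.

triangle

azimuthal sum: 0 − 1 + 1 = 0  ✓
l₃ must lie in [5,7]; have l₃=4  ✗
L = 1 + 6 + 4 = 11 (odd)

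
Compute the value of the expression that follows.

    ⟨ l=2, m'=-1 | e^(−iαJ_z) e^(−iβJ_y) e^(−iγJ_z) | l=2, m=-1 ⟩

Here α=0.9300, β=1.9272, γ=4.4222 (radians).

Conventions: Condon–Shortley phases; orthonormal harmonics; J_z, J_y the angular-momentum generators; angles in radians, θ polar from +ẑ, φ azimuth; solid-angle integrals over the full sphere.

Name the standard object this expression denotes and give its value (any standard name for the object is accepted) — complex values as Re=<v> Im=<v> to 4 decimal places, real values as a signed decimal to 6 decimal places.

Wigner D-matrix element, Re=-0.3300 Im=0.4434

This is a Wigner D-matrix element — the rotation-matrix element ⟨l m'| R(α,β,γ) |l m⟩ in the angular-momentum basis.
First d^2_{-1,-1}(β=1.9272), then the phase factors e^{-i(-1)α} and e^{-i(-1)γ}:
With c≡cos(β/2)=0.570567 and s≡sin(β/2)=0.821251, N=[1·6·1·6]^{1/2}=6.000000
k∈{0,1} keeps every argument non-negative
  k=0: (−1)^0·6.0000/(6)·0.5706^4·0.8213^0 = +0.105981
  k=1: (−1)^1·6.0000/(2)·0.5706^2·0.8213^2 = -0.658698
d^2_{-1,-1}(1.9272) = +0.105981 -0.658698 = -0.552718
D = (+0.597834+0.801620i)·(-0.552718)·(-0.286133-0.958190i) = -0.329997+0.443395i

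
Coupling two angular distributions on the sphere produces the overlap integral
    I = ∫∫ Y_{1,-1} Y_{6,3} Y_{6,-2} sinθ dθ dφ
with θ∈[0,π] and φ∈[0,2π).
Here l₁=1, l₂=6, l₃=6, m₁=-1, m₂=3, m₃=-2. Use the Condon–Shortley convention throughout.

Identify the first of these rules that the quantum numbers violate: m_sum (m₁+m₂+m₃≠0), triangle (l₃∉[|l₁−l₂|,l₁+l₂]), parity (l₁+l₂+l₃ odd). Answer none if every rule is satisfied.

parity

Σmᵢ = 0  ✓
l₃∈[|l₁−l₂|,l₁+l₂]=[5,7], have l₃=6  ✓
Σlᵢ = 13 ⇒ odd  ✗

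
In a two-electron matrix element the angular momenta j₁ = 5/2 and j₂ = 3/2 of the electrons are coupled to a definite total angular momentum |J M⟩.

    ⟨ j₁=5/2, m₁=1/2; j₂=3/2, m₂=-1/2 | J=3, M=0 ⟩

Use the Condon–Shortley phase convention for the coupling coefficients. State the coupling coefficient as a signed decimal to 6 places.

triangle: 1!·4!·2!/8! = 48/40320
(j±m)!: 3!·2!·1!·2!·3!·3! = 864
prefactor² = (2J+1)·Δ·N² = 36/5
  k=0: +1/(0!·1!·2!·1!·2!·1!) = 1/4
  k=1: −1/(1!·0!·1!·0!·3!·2!) = -1/12
Σ = 1/6  ⇒  CG² = 36/5·(1/6)² = 1/5
CG = +√(1/5) = +0.447214

+√(1/5) = +0.447214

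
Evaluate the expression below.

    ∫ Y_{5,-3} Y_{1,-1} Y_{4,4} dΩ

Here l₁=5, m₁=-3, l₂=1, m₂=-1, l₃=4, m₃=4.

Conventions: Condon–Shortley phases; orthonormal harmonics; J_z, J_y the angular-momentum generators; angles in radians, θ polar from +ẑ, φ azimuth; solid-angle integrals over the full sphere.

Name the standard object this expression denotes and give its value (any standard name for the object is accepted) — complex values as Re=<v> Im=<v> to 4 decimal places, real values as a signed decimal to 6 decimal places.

Gaunt coefficient, -0.049106

This is a Gaunt coefficient — the integral of a triple product of spherical harmonics over the sphere.
Checks pass: Σm=0; 10 even; l₃=4∈[4,6].
(2·5+1)(2·1+1)(2·4+1) = 297
Δ: 2! 8! 0! / 11! → 1/495
sum: t=1:−1/576 = -1/576
3j²(5 1 4; 0 0 0) = Δ·Π!·Σ² = 5/99  (sign -1)
sum: t=0:+1/80640 = 1/80640
3j²(5 1 4; -3 -1 4) = Δ·Π!·Σ² = 1/495  (sign +1)
combine: 4πI² = 297·5/99·1/495 = 1/33
take √, sign -1: I = -0.04910640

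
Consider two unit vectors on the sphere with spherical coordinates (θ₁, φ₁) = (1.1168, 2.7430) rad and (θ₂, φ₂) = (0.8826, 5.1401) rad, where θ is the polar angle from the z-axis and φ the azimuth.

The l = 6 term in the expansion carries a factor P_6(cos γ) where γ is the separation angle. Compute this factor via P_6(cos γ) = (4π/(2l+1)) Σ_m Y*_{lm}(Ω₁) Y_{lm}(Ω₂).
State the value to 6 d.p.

-0.014168

Addition theorem: P_6(cos γ) = (4π/13) Σ_m Y*_{lm}(Ω₁) Y_{lm}(Ω₂), m = −6…6:
  m=-6: Y*=-0.18622 - 0.17350j  Y=0.08606 + 0.05581j  product -0.00634 - 0.02533j
  m=-5: Y*=0.17629 + 0.39248j  Y=0.24635 - 0.15713j  product 0.10510 + 0.06899j
  m=-4: Y*=-0.00612 - 0.25959j  Y=-0.06093 - 0.43224j  product -0.11183 + 0.01846j
  m=-3: Y*=0.06717 - 0.17062j  Y=-0.26279 - 0.07775j  product -0.03092 + 0.03962j
  m=-2: Y*=-0.22815 + 0.23359j  Y=0.11355 - 0.13068j  product 0.00462 + 0.05634j
  m=-1: Y*=-0.06745 + 0.02840j  Y=-0.14519 - 0.31850j  product 0.01884 + 0.01736j
  m=+0: Y*=0.32967 + 0.00000j  Y=0.08012 + 0.00000j  product 0.02641 + 0.00000j
  m=+1: Y*=0.06745 + 0.02840j  Y=0.14519 - 0.31850j  product 0.01884 - 0.01736j
  m=+2: Y*=-0.22815 - 0.23359j  Y=0.11355 + 0.13068j  product 0.00462 - 0.05634j
  m=+3: Y*=-0.06717 - 0.17062j  Y=0.26279 - 0.07775j  product -0.03092 - 0.03962j
  m=+4: Y*=-0.00612 + 0.25959j  Y=-0.06093 + 0.43224j  product -0.11183 - 0.01846j
  m=+5: Y*=-0.17629 + 0.39248j  Y=-0.24635 - 0.15713j  product 0.10510 - 0.06899j
  m=+6: Y*=-0.18622 + 0.17350j  Y=0.08606 - 0.05581j  product -0.00634 + 0.02533j
Total Σ_m = -0.01466 + 0.00000j. Multiply by 0.966644: -0.01417 + 0.00000j. P_6(cos γ) = -0.014168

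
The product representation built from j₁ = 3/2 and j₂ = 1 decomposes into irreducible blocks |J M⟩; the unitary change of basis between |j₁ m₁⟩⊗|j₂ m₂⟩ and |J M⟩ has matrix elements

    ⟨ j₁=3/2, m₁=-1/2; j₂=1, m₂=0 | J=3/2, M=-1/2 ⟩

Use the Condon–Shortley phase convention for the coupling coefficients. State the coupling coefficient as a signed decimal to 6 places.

-0.258199  (= −√(1/15))

j₁+j₂−J=1  J+j₁−j₂=2  J−j₁+j₂=1  j₁+j₂+J+1=5
(j₁±m₁, j₂±m₂, J±M) = (1,2,1,1,1,2)
P² = 4/15
sum k=0..1:
  [0] +1/2 = 1/2
  [1] −1/1 = -1
S = -1/2
C² = P²·S² = 1/15 ; C = -0.258199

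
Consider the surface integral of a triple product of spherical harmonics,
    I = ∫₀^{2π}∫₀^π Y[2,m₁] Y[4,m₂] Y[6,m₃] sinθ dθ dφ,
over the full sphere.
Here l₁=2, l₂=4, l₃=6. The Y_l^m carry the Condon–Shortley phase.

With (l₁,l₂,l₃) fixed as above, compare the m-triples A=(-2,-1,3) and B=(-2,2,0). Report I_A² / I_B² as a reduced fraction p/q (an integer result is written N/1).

Same 2,4,6: normalisation and zero-m 3j drop out of the ratio.
A: Δ: 0! 4! 8! / 13! → 1/6435; sum: t=0:+1/17280 = 1/17280; 3j²(2 4 6; -2 -1 3) = Δ·Π!·Σ² = 14/715  (sign -1)
B: Δ: 0! 4! 8! / 13! → 1/6435; sum: t=0:+1/34560 = 1/34560; 3j²(2 4 6; -2 2 0) = Δ·Π!·Σ² = 1/429  (sign +1)
I_A²/I_B² = (14/715)/(1/429) = 42/5

42/5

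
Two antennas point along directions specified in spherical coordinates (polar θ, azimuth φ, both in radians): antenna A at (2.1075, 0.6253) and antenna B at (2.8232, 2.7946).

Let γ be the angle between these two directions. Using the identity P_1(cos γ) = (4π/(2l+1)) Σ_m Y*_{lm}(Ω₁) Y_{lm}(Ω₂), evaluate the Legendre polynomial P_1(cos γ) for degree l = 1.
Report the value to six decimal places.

Addition theorem: P_1(cos γ) = (4π/3) Σ_m Y*_{lm}(Ω₁) Y_{lm}(Ω₂), m = −1…1:
  m=-1: Y*=0.24074 + 0.17380j  Y=-0.10171 - 0.03678j  product -0.01809 - 0.02653j
  m=+0: Y*=-0.24983 + 0.00000j  Y=-0.46405 + 0.00000j  product 0.11593 + 0.00000j
  m=+1: Y*=-0.24074 + 0.17380j  Y=0.10171 - 0.03678j  product -0.01809 + 0.02653j
Total Σ_m = 0.07975 + 0.00000j. Multiply by 4.188790: 0.33404 + 0.00000j. P_1(cos γ) = 0.334036

0.334036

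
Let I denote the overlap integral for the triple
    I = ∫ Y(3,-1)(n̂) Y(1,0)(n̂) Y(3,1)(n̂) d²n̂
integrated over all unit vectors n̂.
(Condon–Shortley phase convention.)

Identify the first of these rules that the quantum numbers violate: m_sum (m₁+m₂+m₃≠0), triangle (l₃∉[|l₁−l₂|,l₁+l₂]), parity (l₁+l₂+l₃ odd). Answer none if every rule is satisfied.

Σmᵢ = 0  ✓
l₃∈[|l₁−l₂|,l₁+l₂]=[2,4], have l₃=3  ✓
Σlᵢ = 7 ⇒ odd  ✗

parity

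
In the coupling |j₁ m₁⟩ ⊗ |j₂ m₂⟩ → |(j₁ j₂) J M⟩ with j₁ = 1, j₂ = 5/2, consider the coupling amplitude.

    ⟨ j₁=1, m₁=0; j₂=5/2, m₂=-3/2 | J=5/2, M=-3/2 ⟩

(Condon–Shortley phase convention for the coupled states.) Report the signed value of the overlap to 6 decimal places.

triangle: 1!×1!×4!/7! = 24/5040
(j±m)!: 1!×1!×1!×4!×1!×4! = 576
prefactor² = (2J+1)×Δ×N² = 576/35
  k=0: +1/(0!×1!×1!×1!×0!×3!) = 1/6
  k=1: −1/(1!×0!×0!×0!×1!×4!) = -1/24
Σ = 1/8  ⇒  CG² = 576/35×(1/8)² = 9/35
CG = +√(9/35) = +0.507093

+√(9/35) ≈ +0.507093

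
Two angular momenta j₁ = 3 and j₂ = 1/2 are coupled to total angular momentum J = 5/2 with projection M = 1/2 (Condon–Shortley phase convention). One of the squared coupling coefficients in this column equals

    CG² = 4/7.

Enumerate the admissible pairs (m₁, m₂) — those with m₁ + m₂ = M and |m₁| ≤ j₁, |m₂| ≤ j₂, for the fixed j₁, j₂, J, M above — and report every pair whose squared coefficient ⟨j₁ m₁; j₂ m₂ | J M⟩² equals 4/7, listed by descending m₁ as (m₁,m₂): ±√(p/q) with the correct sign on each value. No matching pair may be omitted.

(1,-1/2): +√(4/7)

Admissible pairs with m₁+m₂ = M = 1/2: (0,1/2), (1,-1/2)
  (m₁,m₂)=(1,-1/2): CG² = 4/7, CG = +√(4/7)   ← matches the target
  (m₁,m₂)=(0,1/2): CG² = 3/7, CG = −√(3/7)
Pairs with CG² = 4/7: (1,-1/2): +√(4/7)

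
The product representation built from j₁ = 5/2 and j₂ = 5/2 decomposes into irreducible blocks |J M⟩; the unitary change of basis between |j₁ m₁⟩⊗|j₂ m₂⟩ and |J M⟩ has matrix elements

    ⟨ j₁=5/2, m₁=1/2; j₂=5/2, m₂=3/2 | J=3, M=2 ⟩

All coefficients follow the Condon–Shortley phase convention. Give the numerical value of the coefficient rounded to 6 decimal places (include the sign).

√[7·2!3!3!/9! · 3!2!4!1!5!1!] = √(48)
  +(−1)^1/∏(1,1,1,3,2,0)! = -1/12  (running -1/12)
  +(−1)^2/∏(2,0,0,2,3,1)! = 1/24  (running -1/24)
⟨..|..⟩ = √(48)·(-1/24) = -0.288675

-0.288675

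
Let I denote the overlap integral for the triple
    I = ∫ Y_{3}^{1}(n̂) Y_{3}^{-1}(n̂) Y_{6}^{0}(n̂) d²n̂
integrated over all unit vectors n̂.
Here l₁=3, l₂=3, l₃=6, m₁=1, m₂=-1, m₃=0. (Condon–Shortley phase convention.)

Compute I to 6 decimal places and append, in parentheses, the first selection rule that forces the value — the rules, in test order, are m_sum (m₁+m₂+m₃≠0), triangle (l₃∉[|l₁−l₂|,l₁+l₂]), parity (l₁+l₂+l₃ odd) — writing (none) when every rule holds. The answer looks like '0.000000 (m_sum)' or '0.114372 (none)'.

0.177816 (none)

Rules hold: Σm=0, L=12 even, 0≤6≤6.
N = 7·7·13 = 637
Δ = 0!·6!·6!/13! = 1/12012
Racah Σ t=0..0: t=0:+1/1296 = 1/1296
⇒ 3j(3 3 6; 0 0 0)² = 100/3003, sgn +1
Racah Σ t=0..0: t=0:+1/2304 = 1/2304
⇒ 3j(3 3 6; 1 -1 0)² = 75/4004, sgn +1
4πI² = N·(3j₀)²·(3jₘ)² = 625/1573
I = +1·√(0.39733/4π) = 0.17781595
No selection rule forces the value: the integral is nonzero (none).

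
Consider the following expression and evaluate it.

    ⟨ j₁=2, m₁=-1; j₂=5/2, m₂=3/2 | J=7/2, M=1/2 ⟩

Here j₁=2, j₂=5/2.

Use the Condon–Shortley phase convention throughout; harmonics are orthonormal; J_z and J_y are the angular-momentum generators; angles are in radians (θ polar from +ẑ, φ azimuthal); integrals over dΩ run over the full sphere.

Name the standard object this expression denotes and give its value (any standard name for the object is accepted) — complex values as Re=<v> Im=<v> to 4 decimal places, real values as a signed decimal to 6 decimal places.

This is a Clebsch–Gordan (vector-coupling) coefficient.
j₁+j₂−J=1  J+j₁−j₂=3  J−j₁+j₂=4  j₁+j₂+J+1=9
(j₁±m₁, j₂±m₂, J±M) = (1,3,4,1,4,3)
P² = 2304/35
sum k=0..1:
  [0] +1/144 = 1/144
  [1] −1/12 = -1/12
S = -11/144
C² = P²·S² = 121/315 ; C = -0.619780

Clebsch–Gordan coefficient, −√(121/315) ≈ -0.619780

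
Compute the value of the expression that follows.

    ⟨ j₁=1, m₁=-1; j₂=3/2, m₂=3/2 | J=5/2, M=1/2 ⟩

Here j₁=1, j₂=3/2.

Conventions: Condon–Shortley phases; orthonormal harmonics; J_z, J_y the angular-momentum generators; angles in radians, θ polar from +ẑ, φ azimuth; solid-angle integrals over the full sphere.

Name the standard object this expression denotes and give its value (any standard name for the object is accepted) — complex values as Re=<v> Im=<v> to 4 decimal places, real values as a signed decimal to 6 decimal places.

Clebsch–Gordan coefficient, +√(1/10) ≈ +0.316228

This is a Clebsch–Gordan (vector-coupling) coefficient.
triangle: 0!×2!×3!/6! = 12/720
(j±m)!: 0!×2!×3!×0!×3!×2! = 144
prefactor² = (2J+1)×Δ×N² = 72/5
  k=0: +1/(0!×0!×2!×3!×0!×0!) = 1/12
Σ = 1/12  ⇒  CG² = 72/5×(1/12)² = 1/10
CG = +√(1/10) = +0.316228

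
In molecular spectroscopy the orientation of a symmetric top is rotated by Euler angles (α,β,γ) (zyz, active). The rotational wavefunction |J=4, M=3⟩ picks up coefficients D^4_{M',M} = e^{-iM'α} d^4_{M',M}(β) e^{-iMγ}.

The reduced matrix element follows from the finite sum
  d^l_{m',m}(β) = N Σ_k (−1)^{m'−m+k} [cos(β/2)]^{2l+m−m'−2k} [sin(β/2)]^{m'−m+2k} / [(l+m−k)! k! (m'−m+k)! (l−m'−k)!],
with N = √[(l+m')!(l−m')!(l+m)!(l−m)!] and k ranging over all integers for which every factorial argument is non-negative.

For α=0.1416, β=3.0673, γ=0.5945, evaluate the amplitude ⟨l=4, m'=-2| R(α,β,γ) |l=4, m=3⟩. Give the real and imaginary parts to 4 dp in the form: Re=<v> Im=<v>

Re=-0.0097 Im=0.1374

First d^4_{-2,3}(β=3.0673), then the phase factors e^{-i(-2)α} and e^{-i(3)γ}:
With c≡cos(β/2)=0.037138 and s≡sin(β/2)=0.999310, N=[2·720·5040·1]^{1/2}=2693.993318
k∈{5,6} keeps every argument non-negative
  k=5: (−1)^0·2693.9933/(240)·0.0371^3·0.9993^5 = +0.000573
  k=6: (−1)^1·2693.9933/(720)·0.0371^1·0.9993^7 = -0.138287
d^4_{-2,3}(3.0673) = +0.000573 -0.138287 = -0.137714
Attach z-rotation phases: D = e^{-i(-2)(0.1416)}·(-0.137714)·e^{-i(3)(0.5945)} = -0.009700+0.137372i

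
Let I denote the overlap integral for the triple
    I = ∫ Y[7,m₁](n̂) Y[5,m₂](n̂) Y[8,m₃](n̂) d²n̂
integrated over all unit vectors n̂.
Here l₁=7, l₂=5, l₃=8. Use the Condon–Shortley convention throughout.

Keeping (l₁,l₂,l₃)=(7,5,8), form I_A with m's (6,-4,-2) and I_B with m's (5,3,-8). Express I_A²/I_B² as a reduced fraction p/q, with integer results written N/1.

7/22

l's match ⇒ only the (l;m) 3-j factors differ between A and B.
A: triangle coeff Δ(7,5,8) = 1/814773960; Σ_t [0,1]: t=0:+1/1045094400 t=1:−1/15676416000 = 1/1119744000; (3j)²=28/4845 [(7 5 8; 6 -4 -2)], sign=+1
B: triangle coeff Δ(7,5,8) = 1/814773960; Σ_t [2,2]: t=2:+1/10450944000 = 1/10450944000; (3j)²=88/4845 [(7 5 8; 5 3 -8)], sign=+1
I_A²/I_B² = (28/4845)/(88/4845) = 7/22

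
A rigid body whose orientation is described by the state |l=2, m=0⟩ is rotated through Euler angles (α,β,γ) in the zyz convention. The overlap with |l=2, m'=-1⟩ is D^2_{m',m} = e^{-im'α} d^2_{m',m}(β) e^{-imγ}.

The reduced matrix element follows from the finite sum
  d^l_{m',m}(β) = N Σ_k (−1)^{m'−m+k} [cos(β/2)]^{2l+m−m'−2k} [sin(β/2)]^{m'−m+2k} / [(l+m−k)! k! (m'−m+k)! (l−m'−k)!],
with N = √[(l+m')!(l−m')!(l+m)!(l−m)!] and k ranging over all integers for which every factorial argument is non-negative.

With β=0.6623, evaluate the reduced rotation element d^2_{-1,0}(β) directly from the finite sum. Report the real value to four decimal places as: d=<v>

d^2_{-1,0}(β=0.6623) via the finite sum:
Half-angle: c=0.945669, s=0.325131. N=√(1·6·2·2)=4.898979
k∈{1,2} keeps every argument non-negative
  k=1: (−1)^0·4.8990/(2)·0.9457^3·0.3251^1 = +0.673521
  k=2: (−1)^1·4.8990/(2)·0.9457^1·0.3251^3 = -0.079614
d^2_{-1,0}(0.6623) = +0.673521 -0.079614 = +0.593907

d=0.5939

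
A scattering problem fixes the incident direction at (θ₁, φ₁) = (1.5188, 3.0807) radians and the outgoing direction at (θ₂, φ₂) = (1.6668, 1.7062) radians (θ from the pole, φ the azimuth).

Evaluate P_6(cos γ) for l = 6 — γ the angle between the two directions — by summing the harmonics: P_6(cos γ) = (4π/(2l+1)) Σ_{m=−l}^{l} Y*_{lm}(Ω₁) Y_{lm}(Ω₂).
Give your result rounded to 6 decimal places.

-0.102749

Addition theorem: P_6(cos γ) = (4π/13) Σ_m Y*_{lm}(Ω₁) Y_{lm}(Ω₂), m = −6…6:
  term(m=-6) = -0.086232+0.207995i   from Y*(Ω₁)=+0.447553-0.171202i, Y(Ω₂)=-0.323163+0.341119i
  term(m=-5) = -0.011257-0.007526i   from Y*(Ω₁)=-0.082415+0.025898i, Y(Ω₂)=+0.098200+0.122179i
  term(m=-4) = +0.076672-0.076640i   from Y*(Ω₁)=-0.334149+0.083038i, Y(Ω₂)=-0.269791+0.162313i
  term(m=-3) = +0.009931+0.014867i   from Y*(Ω₁)=+0.098484-0.018194i, Y(Ω₂)=+0.070539+0.163992i
  term(m=-2) = -0.077173+0.031957i   from Y*(Ω₁)=+0.306811-0.037551i, Y(Ω₂)=-0.260381+0.072289i
  term(m=-1) = -0.003812-0.019170i   from Y*(Ω₁)=-0.104991+0.006401i, Y(Ω₂)=+0.025083+0.184116i
  term(m=+0) = +0.077449+0.000000i   from Y*(Ω₁)=-0.299962-0.000000i, Y(Ω₂)=-0.258195+0.000000i
  term(m=+1) = -0.003812+0.019170i   from Y*(Ω₁)=+0.104991+0.006401i, Y(Ω₂)=-0.025083+0.184116i
  term(m=+2) = -0.077173-0.031957i   from Y*(Ω₁)=+0.306811+0.037551i, Y(Ω₂)=-0.260381-0.072289i
  term(m=+3) = +0.009931-0.014867i   from Y*(Ω₁)=-0.098484-0.018194i, Y(Ω₂)=-0.070539+0.163992i
  term(m=+4) = +0.076672+0.076640i   from Y*(Ω₁)=-0.334149-0.083038i, Y(Ω₂)=-0.269791-0.162313i
  term(m=+5) = -0.011257+0.007526i   from Y*(Ω₁)=+0.082415+0.025898i, Y(Ω₂)=-0.098200+0.122179i
  term(m=+6) = -0.086232-0.207995i   from Y*(Ω₁)=+0.447553+0.171202i, Y(Ω₂)=-0.323163-0.341119i
Σ over m = -0.106295-0.000000i; ×(4π/13) → -0.102749-0.000000i. Real part: -0.102749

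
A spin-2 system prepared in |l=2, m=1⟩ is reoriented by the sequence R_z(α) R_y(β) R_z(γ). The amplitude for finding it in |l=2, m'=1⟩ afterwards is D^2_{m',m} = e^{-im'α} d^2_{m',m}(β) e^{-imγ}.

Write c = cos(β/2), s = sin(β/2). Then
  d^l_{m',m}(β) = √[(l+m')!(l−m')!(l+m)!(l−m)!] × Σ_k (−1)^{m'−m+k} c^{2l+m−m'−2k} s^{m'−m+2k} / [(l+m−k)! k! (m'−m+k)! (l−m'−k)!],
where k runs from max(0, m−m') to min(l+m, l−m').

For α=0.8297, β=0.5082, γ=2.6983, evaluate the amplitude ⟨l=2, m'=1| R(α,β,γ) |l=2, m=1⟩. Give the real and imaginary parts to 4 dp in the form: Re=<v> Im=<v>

Re=-0.6484 Im=0.2638

Split into d^2_{1,1}(β=0.5082) × two z-phases.
c=cos(0.508200/2)=0.967890, s=sin(0.508200/2)=0.251374; N=√[6·1·6·1]=6.000000
k: max(0,(1)−(1))=0 … min(2+(1),2−(1))=1
  k=0: (−1)^0·6.0000/(6)·0.9679^4·0.2514^0 = +0.877615
  k=1: (−1)^1·6.0000/(2)·0.9679^2·0.2514^2 = -0.177589
d^2_{1,1}(0.5082) = +0.877615 -0.177589 = +0.700026
Attach z-rotation phases: D = e^{-i(1)(0.8297)}·(+0.700026)·e^{-i(1)(2.6983)} = -0.648412+0.263814i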